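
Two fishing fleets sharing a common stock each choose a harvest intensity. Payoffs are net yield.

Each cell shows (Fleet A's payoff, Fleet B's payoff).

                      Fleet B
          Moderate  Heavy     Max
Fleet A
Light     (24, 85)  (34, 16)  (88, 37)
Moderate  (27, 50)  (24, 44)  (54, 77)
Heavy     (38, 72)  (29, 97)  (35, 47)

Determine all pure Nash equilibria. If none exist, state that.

Fleet A against Moderate: payoffs 24, 27, 38 → best response Heavy.
Fleet A against Heavy: payoffs 34, 24, 29 → best response Light.
Fleet A against Max: payoffs 88, 54, 35 → best response Light.
Fleet B against Light: payoffs 85, 16, 37 → best response Moderate.
Fleet B against Moderate: payoffs 50, 44, 77 → best response Max.
Fleet B against Heavy: payoffs 72, 97, 47 → best response Heavy.
No profile is a mutual best response for all players.

This game has no pure Nash equilibrium.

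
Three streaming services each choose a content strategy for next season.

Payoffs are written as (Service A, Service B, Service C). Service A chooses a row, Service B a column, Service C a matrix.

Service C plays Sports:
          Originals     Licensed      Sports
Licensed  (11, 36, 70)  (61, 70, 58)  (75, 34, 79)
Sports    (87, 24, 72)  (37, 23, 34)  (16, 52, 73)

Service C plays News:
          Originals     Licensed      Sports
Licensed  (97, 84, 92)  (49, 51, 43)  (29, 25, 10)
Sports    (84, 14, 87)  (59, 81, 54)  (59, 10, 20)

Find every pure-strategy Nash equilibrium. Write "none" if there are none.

Service A against (Originals, Sports): payoffs 11, 87 → best response Sports.
Service A against (Originals, News): payoffs 97, 84 → best response Licensed.
Service A against (Licensed, Sports): payoffs 61, 37 → best response Licensed.
Service A against (Licensed, News): payoffs 49, 59 → best response Sports.
Service A against (Sports, Sports): payoffs 75, 16 → best response Licensed.
Service A against (Sports, News): payoffs 29, 59 → best response Sports.
Service B against (Licensed, Sports): payoffs 36, 70, 34 → best response Licensed.
Service B against (Licensed, News): payoffs 84, 51, 25 → best response Originals.
Service B against (Sports, Sports): payoffs 24, 23, 52 → best response Sports.
Service B against (Sports, News): payoffs 14, 81, 10 → best response Licensed.
Service C against (Licensed, Originals): payoffs 70, 92 → best response News.
Service C against (Licensed, Licensed): payoffs 58, 43 → best response Sports.
Service C against (Licensed, Sports): payoffs 79, 10 → best response Sports.
Service C against (Sports, Originals): payoffs 72, 87 → best response News.
Service C against (Sports, Licensed): payoffs 34, 54 → best response News.
Service C against (Sports, Sports): payoffs 73, 20 → best response Sports.
Mutual best responses: (Licensed, Originals, News); (Licensed, Licensed, Sports); (Sports, Licensed, News).

The pure Nash equilibria are (Licensed, Originals, News); (Licensed, Licensed, Sports); (Sports, Licensed, News).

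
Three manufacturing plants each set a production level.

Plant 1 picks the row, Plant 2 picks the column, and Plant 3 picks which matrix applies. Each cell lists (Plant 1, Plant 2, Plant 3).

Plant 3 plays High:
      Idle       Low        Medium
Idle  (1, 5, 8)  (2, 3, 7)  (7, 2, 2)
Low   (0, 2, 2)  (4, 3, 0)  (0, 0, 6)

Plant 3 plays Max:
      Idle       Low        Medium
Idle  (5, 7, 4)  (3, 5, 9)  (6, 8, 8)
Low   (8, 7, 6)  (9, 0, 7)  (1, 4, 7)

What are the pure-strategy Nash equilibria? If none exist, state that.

(Idle, Idle, High) and (Idle, Medium, Max) and (Low, Idle, Max)

(Idle, Idle, High): Plant 1 gets 1, best alternative 0; Plant 2 gets 5, best alternative 3; Plant 3 gets 8, best alternative 4. No profitable deviation — NE.
(Idle, Idle, Max): Plant 1 can switch to Low (5 → 8). Not NE.
(Idle, Low, High): Plant 1 can switch to Low (2 → 4). Not NE.
(Idle, Low, Max): Plant 1 can switch to Low (3 → 9). Not NE.
(Idle, Medium, High): Plant 2 can switch to Idle (2 → 5). Not NE.
(Idle, Medium, Max): Plant 1 gets 6, best alternative 1; Plant 2 gets 8, best alternative 7; Plant 3 gets 8, best alternative 2. No profitable deviation — NE.
(Low, Idle, High): Plant 1 can switch to Idle (0 → 1). Not NE.
(Low, Idle, Max): Plant 1 gets 8, best alternative 5; Plant 2 gets 7, best alternative 4; Plant 3 gets 6, best alternative 2. No profitable deviation — NE.
(Low, Low, High): Plant 3 can switch to Max (0 → 7). Not NE.
(Low, Low, Max): Plant 2 can switch to Idle (0 → 7). Not NE.
(Low, Medium, High): Plant 1 can switch to Idle (0 → 7). Not NE.
(The remaining 1 profile has a profitable deviation by the same check.)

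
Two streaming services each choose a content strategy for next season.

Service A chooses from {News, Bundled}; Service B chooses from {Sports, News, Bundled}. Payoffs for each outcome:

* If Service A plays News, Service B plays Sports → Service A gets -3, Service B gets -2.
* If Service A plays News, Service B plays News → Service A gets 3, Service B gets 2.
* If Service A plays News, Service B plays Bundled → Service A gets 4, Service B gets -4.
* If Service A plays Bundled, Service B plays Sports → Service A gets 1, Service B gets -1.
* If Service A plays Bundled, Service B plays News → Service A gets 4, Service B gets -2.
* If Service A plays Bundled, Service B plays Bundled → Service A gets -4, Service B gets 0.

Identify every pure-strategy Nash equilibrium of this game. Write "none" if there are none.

Service A against Sports: payoffs -3, 1 → best response Bundled.
Service A against News: payoffs 3, 4 → best response Bundled.
Service A against Bundled: payoffs 4, -4 → best response News.
Service B against News: payoffs -2, 2, -4 → best response News.
Service B against Bundled: payoffs -1, -2, 0 → best response Bundled.
No profile is a mutual best response for all players.

No pure-strategy Nash equilibrium.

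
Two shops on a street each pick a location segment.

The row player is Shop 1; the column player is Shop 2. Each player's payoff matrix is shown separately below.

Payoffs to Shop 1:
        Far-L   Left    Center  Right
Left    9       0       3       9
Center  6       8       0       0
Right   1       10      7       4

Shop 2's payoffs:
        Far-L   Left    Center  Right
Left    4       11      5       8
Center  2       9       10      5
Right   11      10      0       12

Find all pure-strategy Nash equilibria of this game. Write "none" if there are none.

This game has no pure Nash equilibrium.

(Left, Far-L): Shop 2 can switch to Left (4 → 11). Not NE.
(Left, Left): Shop 1 can switch to Center (0 → 8). Not NE.
(Left, Center): Shop 1 can switch to Right (3 → 7). Not NE.
(Left, Right): Shop 2 can switch to Left (8 → 11). Not NE.
(Center, Far-L): Shop 1 can switch to Left (6 → 9). Not NE.
(Center, Left): Shop 1 can switch to Right (8 → 10). Not NE.
(Center, Center): Shop 1 can switch to Left (0 → 3). Not NE.
(Center, Right): Shop 1 can switch to Left (0 → 9). Not NE.
(Right, Far-L): Shop 1 can switch to Left (1 → 9). Not NE.
(Right, Left): Shop 2 can switch to Far-L (10 → 11). Not NE.
(Right, Center): Shop 2 can switch to Far-L (0 → 11). Not NE.
(Right, Right): Shop 1 can switch to Left (4 → 9). Not NE.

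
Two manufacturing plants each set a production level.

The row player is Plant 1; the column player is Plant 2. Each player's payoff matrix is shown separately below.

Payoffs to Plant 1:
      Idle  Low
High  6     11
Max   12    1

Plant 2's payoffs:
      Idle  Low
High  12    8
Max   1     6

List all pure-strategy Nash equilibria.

Plant 1 against Idle: payoffs 6, 12 → best response Max.
Plant 1 against Low: payoffs 11, 1 → best response High.
Plant 2 against High: payoffs 12, 8 → best response Idle.
Plant 2 against Max: payoffs 1, 6 → best response Low.
No profile is a mutual best response for all players.

none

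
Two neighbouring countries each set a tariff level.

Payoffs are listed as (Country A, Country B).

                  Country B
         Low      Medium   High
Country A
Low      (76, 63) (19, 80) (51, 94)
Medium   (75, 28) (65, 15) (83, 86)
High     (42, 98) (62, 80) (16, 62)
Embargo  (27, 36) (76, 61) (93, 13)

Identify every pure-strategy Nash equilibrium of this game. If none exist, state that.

(Embargo, Medium)

(Low, Low): Country B can switch to Medium (63 → 80). Not NE.
(Low, Medium): Country A can switch to Medium (19 → 65). Not NE.
(Low, High): Country A can switch to Medium (51 → 83). Not NE.
(Medium, Low): Country A can switch to Low (75 → 76). Not NE.
(Medium, Medium): Country A can switch to Embargo (65 → 76). Not NE.
(Medium, High): Country A can switch to Embargo (83 → 93). Not NE.
(High, Low): Country A can switch to Low (42 → 76). Not NE.
(High, Medium): Country A can switch to Medium (62 → 65). Not NE.
(Embargo, Medium): Country A gets 76, best alternative 65; Country B gets 61, best alternative 36. No profitable deviation — NE.
(The remaining 3 profiles each have a profitable deviation by the same check.)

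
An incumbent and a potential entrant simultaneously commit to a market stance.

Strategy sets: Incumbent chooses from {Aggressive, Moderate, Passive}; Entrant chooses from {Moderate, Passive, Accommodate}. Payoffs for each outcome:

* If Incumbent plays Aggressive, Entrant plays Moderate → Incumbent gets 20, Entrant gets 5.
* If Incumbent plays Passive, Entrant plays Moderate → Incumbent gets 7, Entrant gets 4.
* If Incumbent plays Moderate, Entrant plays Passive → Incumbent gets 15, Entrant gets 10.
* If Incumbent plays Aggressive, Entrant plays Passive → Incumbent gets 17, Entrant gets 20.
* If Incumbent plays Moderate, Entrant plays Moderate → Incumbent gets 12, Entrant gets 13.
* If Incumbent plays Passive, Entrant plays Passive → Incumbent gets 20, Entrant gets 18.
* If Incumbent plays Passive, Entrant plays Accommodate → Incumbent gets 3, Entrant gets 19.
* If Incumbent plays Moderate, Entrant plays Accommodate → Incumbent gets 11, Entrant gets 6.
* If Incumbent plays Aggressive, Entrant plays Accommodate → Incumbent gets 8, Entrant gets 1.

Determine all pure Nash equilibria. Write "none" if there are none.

This game has no pure Nash equilibrium.

For each strategy profile, look for a profitable unilateral deviation.
(Aggressive, Moderate): Entrant can switch to Passive (5 → 20). Not NE.
(Aggressive, Passive): Incumbent can switch to Passive (17 → 20). Not NE.
(Aggressive, Accommodate): Incumbent can switch to Moderate (8 → 11). Not NE.
(Moderate, Moderate): Incumbent can switch to Aggressive (12 → 20). Not NE.
(Moderate, Passive): Incumbent can switch to Aggressive (15 → 17). Not NE.
(Moderate, Accommodate): Entrant can switch to Moderate (6 → 13). Not NE.
(The remaining 3 profiles each have a profitable deviation by the same check.)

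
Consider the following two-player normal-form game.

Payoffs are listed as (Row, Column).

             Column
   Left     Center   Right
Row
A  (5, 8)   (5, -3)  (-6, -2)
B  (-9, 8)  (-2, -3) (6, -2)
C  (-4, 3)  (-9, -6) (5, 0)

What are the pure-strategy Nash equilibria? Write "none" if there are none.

Mark each player's best response to every combination of opponents' strategies; a profile where every player is best-responding is a pure Nash equilibrium.
Row against Left: payoffs 5, -9, -4 → best response A.
Row against Center: payoffs 5, -2, -9 → best response A.
Row against Right: payoffs -6, 6, 5 → best response B.
Column against A: payoffs 8, -3, -2 → best response Left.
Column against B: payoffs 8, -3, -2 → best response Left.
Column against C: payoffs 3, -6, 0 → best response Left.
Mutual best responses: (A, Left).

Pure NE: (A, Left)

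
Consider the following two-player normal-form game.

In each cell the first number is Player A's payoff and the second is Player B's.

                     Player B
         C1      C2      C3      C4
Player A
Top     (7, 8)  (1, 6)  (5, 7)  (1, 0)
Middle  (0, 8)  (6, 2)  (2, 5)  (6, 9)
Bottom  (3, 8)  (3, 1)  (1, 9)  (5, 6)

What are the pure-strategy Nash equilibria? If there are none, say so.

Pure-strategy Nash equilibria: (Top, C1); (Middle, C4)

Check each profile: it is a Nash equilibrium iff no player can strictly gain by switching unilaterally.
(Top, C1): Player A gets 7, best alternative 3; Player B gets 8, best alternative 7. No profitable deviation — NE.
(Top, C2): Player A can switch to Middle (1 → 6). Not NE.
(Top, C3): Player B can switch to C1 (7 → 8). Not NE.
(Top, C4): Player A can switch to Middle (1 → 6). Not NE.
(Middle, C1): Player A can switch to Top (0 → 7). Not NE.
(Middle, C2): Player B can switch to C1 (2 → 8). Not NE.
(Middle, C3): Player A can switch to Top (2 → 5). Not NE.
(Middle, C4): Player A gets 6, best alternative 5; Player B gets 9, best alternative 8. No profitable deviation — NE.
(Bottom, C1): Player A can switch to Top (3 → 7). Not NE.
(Bottom, C2): Player A can switch to Middle (3 → 6). Not NE.
(Bottom, C3): Player A can switch to Top (1 → 5). Not NE.
(Bottom, C4): Player A can switch to Middle (5 → 6). Not NE.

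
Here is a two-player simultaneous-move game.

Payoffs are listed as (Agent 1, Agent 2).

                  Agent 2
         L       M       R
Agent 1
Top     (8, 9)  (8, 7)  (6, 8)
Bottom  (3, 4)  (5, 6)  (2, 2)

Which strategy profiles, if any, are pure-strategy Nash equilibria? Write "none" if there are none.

(Top, L)

For each strategy profile, look for a profitable unilateral deviation.
(Top, L): Agent 1 gets 8, best alternative 3; Agent 2 gets 9, best alternative 8. No profitable deviation — NE.
(Top, M): Agent 2 can switch to L (7 → 9). Not NE.
(Top, R): Agent 2 can switch to L (8 → 9). Not NE.
(Bottom, L): Agent 1 can switch to Top (3 → 8). Not NE.
(Bottom, M): Agent 1 can switch to Top (5 → 8). Not NE.
(Bottom, R): Agent 1 can switch to Top (2 → 6). Not NE.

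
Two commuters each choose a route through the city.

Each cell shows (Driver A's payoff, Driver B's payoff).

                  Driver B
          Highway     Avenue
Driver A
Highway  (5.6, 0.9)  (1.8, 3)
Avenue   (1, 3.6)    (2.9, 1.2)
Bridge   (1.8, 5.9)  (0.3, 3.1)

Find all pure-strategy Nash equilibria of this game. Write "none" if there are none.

No pure-strategy Nash equilibrium.

(Highway, Highway): Driver B can switch to Avenue (0.9 → 3). Not NE.
(Highway, Avenue): Driver A can switch to Avenue (1.8 → 2.9). Not NE.
(Avenue, Highway): Driver A can switch to Highway (1 → 5.6). Not NE.
(Avenue, Avenue): Driver B can switch to Highway (1.2 → 3.6). Not NE.
(Bridge, Highway): Driver A can switch to Highway (1.8 → 5.6). Not NE.
(Bridge, Avenue): Driver A can switch to Highway (0.3 → 1.8). Not NE.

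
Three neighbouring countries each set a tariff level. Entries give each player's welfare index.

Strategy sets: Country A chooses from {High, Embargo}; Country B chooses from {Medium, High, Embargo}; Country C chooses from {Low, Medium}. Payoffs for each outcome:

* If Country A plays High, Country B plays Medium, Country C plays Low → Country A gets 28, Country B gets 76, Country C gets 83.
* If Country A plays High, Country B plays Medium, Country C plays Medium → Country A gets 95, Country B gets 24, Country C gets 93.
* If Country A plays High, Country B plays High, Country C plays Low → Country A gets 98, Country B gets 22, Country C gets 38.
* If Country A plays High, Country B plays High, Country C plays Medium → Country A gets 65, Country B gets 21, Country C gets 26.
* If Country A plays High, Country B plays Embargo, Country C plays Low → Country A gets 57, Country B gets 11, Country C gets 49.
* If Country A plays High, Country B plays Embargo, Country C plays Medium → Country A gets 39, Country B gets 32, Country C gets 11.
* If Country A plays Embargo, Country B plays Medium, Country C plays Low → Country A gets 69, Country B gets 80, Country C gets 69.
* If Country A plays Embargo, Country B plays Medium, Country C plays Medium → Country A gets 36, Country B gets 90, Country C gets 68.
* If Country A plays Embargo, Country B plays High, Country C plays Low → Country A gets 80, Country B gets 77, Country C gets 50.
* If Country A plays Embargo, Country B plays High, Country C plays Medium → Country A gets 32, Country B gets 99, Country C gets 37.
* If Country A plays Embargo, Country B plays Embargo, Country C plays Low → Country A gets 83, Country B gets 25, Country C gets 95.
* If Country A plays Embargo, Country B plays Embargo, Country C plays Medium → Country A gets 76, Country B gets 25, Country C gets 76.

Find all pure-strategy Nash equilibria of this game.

Pure NE: (Embargo, Medium, Low)

Country A against (Medium, Low): payoffs 28, 69 → best response Embargo.
Country A against (Medium, Medium): payoffs 95, 36 → best response High.
Country A against (High, Low): payoffs 98, 80 → best response High.
Country A against (High, Medium): payoffs 65, 32 → best response High.
Country A against (Embargo, Low): payoffs 57, 83 → best response Embargo.
Country A against (Embargo, Medium): payoffs 39, 76 → best response Embargo.
Country B against (High, Low): payoffs 76, 22, 11 → best response Medium.
Country B against (High, Medium): payoffs 24, 21, 32 → best response Embargo.
Country B against (Embargo, Low): payoffs 80, 77, 25 → best response Medium.
Country B against (Embargo, Medium): payoffs 90, 99, 25 → best response High.
Country C against (High, Medium): payoffs 83, 93 → best response Medium.
Country C against (High, High): payoffs 38, 26 → best response Low.
Country C against (High, Embargo): payoffs 49, 11 → best response Low.
Country C against (Embargo, Medium): payoffs 69, 68 → best response Low.
Country C against (Embargo, High): payoffs 50, 37 → best response Low.
Country C against (Embargo, Embargo): payoffs 95, 76 → best response Low.
Mutual best responses: (Embargo, Medium, Low).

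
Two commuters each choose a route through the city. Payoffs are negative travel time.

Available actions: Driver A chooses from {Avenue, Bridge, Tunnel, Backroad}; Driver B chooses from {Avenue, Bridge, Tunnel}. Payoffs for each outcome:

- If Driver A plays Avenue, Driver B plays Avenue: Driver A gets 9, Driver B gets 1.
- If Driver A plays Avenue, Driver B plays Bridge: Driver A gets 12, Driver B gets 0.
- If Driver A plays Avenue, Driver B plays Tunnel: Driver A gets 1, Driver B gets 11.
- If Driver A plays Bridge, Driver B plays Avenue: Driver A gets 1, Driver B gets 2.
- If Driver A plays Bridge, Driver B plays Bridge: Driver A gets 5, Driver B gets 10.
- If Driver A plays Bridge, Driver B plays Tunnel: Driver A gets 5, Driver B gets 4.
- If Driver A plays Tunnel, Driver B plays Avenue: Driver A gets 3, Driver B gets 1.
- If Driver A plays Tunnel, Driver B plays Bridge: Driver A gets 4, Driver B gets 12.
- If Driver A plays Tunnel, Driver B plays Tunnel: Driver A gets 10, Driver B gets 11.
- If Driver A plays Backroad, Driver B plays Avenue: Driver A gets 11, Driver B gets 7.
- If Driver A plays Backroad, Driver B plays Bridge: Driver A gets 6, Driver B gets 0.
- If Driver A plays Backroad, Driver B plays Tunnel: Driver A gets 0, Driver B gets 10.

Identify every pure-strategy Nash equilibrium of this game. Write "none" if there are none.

Mark each player's best response to every combination of opponents' strategies; a profile where every player is best-responding is a pure Nash equilibrium.
Driver A against Avenue: payoffs 9, 1, 3, 11 → best response Backroad.
Driver A against Bridge: payoffs 12, 5, 4, 6 → best response Avenue.
Driver A against Tunnel: payoffs 1, 5, 10, 0 → best response Tunnel.
Driver B against Avenue: payoffs 1, 0, 11 → best response Tunnel.
Driver B against Bridge: payoffs 2, 10, 4 → best response Bridge.
Driver B against Tunnel: payoffs 1, 12, 11 → best response Bridge.
Driver B against Backroad: payoffs 7, 0, 10 → best response Tunnel.
No profile is a mutual best response for all players.

No pure-strategy Nash equilibrium.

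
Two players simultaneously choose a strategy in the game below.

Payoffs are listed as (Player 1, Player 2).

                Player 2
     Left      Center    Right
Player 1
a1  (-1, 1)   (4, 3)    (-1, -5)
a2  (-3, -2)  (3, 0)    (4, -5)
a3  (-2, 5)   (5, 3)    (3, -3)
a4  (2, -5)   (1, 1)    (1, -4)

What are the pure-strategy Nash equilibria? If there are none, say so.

Player 1 against Left: payoffs -1, -3, -2, 2 → best response a4.
Player 1 against Center: payoffs 4, 3, 5, 1 → best response a3.
Player 1 against Right: payoffs -1, 4, 3, 1 → best response a2.
Player 2 against a1: payoffs 1, 3, -5 → best response Center.
Player 2 against a2: payoffs -2, 0, -5 → best response Center.
Player 2 against a3: payoffs 5, 3, -3 → best response Left.
Player 2 against a4: payoffs -5, 1, -4 → best response Center.
No profile is a mutual best response for all players.

There is no pure-strategy Nash equilibrium.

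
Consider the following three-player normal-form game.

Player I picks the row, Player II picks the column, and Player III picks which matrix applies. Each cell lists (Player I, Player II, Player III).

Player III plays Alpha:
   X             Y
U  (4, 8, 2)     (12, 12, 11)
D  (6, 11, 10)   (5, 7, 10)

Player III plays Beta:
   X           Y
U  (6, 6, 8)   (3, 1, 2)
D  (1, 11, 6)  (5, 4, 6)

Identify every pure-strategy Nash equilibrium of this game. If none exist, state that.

Mark each player's best response to every combination of opponents' strategies; a profile where every player is best-responding is a pure Nash equilibrium.
Player I against (X, Alpha): payoffs 4, 6 → best response D.
Player I against (X, Beta): payoffs 6, 1 → best response U.
Player I against (Y, Alpha): payoffs 12, 5 → best response U.
Player I against (Y, Beta): payoffs 3, 5 → best response D.
Player II against (U, Alpha): payoffs 8, 12 → best response Y.
Player II against (U, Beta): payoffs 6, 1 → best response X.
Player II against (D, Alpha): payoffs 11, 7 → best response X.
Player II against (D, Beta): payoffs 11, 4 → best response X.
Player III against (U, X): payoffs 2, 8 → best response Beta.
Player III against (U, Y): payoffs 11, 2 → best response Alpha.
Player III against (D, X): payoffs 10, 6 → best response Alpha.
Player III against (D, Y): payoffs 10, 6 → best response Alpha.
Mutual best responses: (U, X, Beta); (U, Y, Alpha); (D, X, Alpha).

(U, X, Beta) and (U, Y, Alpha) and (D, X, Alpha)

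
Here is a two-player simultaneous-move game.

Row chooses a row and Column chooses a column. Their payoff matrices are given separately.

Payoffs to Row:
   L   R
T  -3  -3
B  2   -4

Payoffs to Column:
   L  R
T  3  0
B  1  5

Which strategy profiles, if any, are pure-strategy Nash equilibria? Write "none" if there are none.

There is no pure-strategy Nash equilibrium.

Row against L: payoffs -3, 2 → best response B.
Row against R: payoffs -3, -4 → best response T.
Column against T: payoffs 3, 0 → best response L.
Column against B: payoffs 1, 5 → best response R.
No profile is a mutual best response for all players.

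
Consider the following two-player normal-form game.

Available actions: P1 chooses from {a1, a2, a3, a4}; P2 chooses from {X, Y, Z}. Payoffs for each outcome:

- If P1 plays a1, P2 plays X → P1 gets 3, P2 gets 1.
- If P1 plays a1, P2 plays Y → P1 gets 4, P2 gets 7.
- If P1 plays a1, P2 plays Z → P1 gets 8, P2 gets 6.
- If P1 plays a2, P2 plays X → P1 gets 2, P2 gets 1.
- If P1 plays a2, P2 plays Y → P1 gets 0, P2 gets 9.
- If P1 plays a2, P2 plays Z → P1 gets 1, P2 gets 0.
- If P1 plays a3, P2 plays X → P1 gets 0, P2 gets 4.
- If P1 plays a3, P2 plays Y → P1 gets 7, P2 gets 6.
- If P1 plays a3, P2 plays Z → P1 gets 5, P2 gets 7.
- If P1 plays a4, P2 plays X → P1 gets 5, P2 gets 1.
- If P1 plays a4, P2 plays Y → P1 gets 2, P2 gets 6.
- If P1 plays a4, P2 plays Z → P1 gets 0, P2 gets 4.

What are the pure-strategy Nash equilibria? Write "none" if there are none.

(a1, X): P1 can switch to a4 (3 → 5). Not NE.
(a1, Y): P1 can switch to a3 (4 → 7). Not NE.
(a1, Z): P2 can switch to Y (6 → 7). Not NE.
(a2, X): P1 can switch to a1 (2 → 3). Not NE.
(a2, Y): P1 can switch to a1 (0 → 4). Not NE.
(a2, Z): P1 can switch to a1 (1 → 8). Not NE.
(a3, X): P1 can switch to a1 (0 → 3). Not NE.
(a3, Y): P2 can switch to Z (6 → 7). Not NE.
(The remaining 4 profiles each have a profitable deviation by the same check.)

This game has no pure Nash equilibrium.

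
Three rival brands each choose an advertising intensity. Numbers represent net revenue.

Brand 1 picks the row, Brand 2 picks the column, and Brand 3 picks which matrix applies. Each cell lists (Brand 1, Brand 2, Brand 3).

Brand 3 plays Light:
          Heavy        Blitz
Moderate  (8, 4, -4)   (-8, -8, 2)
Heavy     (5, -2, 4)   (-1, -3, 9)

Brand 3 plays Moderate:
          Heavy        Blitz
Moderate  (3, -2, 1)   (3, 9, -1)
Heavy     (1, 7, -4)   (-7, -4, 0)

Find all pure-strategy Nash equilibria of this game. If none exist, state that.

There is no pure-strategy Nash equilibrium.

Brand 1 against (Heavy, Light): payoffs 8, 5 → best response Moderate.
Brand 1 against (Heavy, Moderate): payoffs 3, 1 → best response Moderate.
Brand 1 against (Blitz, Light): payoffs -8, -1 → best response Heavy.
Brand 1 against (Blitz, Moderate): payoffs 3, -7 → best response Moderate.
Brand 2 against (Moderate, Light): payoffs 4, -8 → best response Heavy.
Brand 2 against (Moderate, Moderate): payoffs -2, 9 → best response Blitz.
Brand 2 against (Heavy, Light): payoffs -2, -3 → best response Heavy.
Brand 2 against (Heavy, Moderate): payoffs 7, -4 → best response Heavy.
Brand 3 against (Moderate, Heavy): payoffs -4, 1 → best response Moderate.
Brand 3 against (Moderate, Blitz): payoffs 2, -1 → best response Light.
Brand 3 against (Heavy, Heavy): payoffs 4, -4 → best response Light.
Brand 3 against (Heavy, Blitz): payoffs 9, 0 → best response Light.
No profile is a mutual best response for all players.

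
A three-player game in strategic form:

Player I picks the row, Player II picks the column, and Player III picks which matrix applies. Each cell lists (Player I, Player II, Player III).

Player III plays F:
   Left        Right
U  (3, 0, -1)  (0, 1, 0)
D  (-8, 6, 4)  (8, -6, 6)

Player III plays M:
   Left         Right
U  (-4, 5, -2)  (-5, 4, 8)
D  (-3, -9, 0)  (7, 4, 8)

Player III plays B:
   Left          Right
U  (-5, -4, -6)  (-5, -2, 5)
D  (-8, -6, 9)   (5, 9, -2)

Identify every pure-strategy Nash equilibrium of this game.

The unique pure-strategy Nash equilibrium is (D, Right, M).

Player I against (Left, F): payoffs 3, -8 → best response U.
Player I against (Left, M): payoffs -4, -3 → best response D.
Player I against (Left, B): payoffs -5, -8 → best response U.
Player I against (Right, F): payoffs 0, 8 → best response D.
Player I against (Right, M): payoffs -5, 7 → best response D.
Player I against (Right, B): payoffs -5, 5 → best response D.
Player II against (U, F): payoffs 0, 1 → best response Right.
Player II against (U, M): payoffs 5, 4 → best response Left.
Player II against (U, B): payoffs -4, -2 → best response Right.
Player II against (D, F): payoffs 6, -6 → best response Left.
Player II against (D, M): payoffs -9, 4 → best response Right.
Player II against (D, B): payoffs -6, 9 → best response Right.
Player III against (U, Left): payoffs -1, -2, -6 → best response F.
Player III against (U, Right): payoffs 0, 8, 5 → best response M.
Player III against (D, Left): payoffs 4, 0, 9 → best response B.
Player III against (D, Right): payoffs 6, 8, -2 → best response M.
Mutual best responses: (D, Right, M).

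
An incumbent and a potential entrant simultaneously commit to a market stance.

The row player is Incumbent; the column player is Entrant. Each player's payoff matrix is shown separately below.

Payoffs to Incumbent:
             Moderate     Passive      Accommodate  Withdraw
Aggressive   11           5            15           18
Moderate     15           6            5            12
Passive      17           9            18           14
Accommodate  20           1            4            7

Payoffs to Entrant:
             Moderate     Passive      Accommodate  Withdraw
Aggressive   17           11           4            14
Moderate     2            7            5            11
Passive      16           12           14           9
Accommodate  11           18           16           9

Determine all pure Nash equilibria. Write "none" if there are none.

No pure-strategy Nash equilibrium.

Incumbent against Moderate: payoffs 11, 15, 17, 20 → best response Accommodate.
Incumbent against Passive: payoffs 5, 6, 9, 1 → best response Passive.
Incumbent against Accommodate: payoffs 15, 5, 18, 4 → best response Passive.
Incumbent against Withdraw: payoffs 18, 12, 14, 7 → best response Aggressive.
Entrant against Aggressive: payoffs 17, 11, 4, 14 → best response Moderate.
Entrant against Moderate: payoffs 2, 7, 5, 11 → best response Withdraw.
Entrant against Passive: payoffs 16, 12, 14, 9 → best response Moderate.
Entrant against Accommodate: payoffs 11, 18, 16, 9 → best response Passive.
No profile is a mutual best response for all players.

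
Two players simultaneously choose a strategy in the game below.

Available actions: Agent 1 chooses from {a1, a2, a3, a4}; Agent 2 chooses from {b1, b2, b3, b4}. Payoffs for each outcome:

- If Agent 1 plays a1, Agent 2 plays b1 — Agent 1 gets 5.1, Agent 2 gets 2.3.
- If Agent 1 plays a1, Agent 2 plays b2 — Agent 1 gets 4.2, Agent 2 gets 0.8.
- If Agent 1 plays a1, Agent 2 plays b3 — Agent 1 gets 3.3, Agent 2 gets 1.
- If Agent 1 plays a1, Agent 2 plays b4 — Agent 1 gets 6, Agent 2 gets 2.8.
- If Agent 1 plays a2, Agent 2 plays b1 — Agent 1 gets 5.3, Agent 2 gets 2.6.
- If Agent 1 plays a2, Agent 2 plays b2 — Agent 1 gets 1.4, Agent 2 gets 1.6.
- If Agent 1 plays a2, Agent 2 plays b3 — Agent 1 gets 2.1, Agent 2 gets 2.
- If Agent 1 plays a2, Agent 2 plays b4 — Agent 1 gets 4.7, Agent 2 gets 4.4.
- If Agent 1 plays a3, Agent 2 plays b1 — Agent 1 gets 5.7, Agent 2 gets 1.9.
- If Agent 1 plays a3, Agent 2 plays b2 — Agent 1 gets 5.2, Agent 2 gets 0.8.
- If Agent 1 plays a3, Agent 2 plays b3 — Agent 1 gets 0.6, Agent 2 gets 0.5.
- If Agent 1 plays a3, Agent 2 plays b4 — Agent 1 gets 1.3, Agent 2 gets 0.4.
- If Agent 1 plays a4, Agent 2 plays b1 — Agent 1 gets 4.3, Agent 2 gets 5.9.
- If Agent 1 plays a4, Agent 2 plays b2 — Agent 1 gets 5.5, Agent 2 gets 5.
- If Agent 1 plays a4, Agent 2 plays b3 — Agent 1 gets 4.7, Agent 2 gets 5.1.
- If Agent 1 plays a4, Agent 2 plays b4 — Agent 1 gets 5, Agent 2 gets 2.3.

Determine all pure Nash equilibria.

The pure Nash equilibria are (a1, b4); (a3, b1).

(a1, b1): Agent 1 can switch to a2 (5.1 → 5.3). Not NE.
(a1, b2): Agent 1 can switch to a3 (4.2 → 5.2). Not NE.
(a1, b3): Agent 1 can switch to a4 (3.3 → 4.7). Not NE.
(a1, b4): Agent 1 gets 6, best alternative 5; Agent 2 gets 2.8, best alternative 2.3. No profitable deviation — NE.
(a2, b1): Agent 1 can switch to a3 (5.3 → 5.7). Not NE.
(a2, b2): Agent 1 can switch to a1 (1.4 → 4.2). Not NE.
(a2, b3): Agent 1 can switch to a1 (2.1 → 3.3). Not NE.
(a2, b4): Agent 1 can switch to a1 (4.7 → 6). Not NE.
(a3, b1): Agent 1 gets 5.7, best alternative 5.3; Agent 2 gets 1.9, best alternative 0.8. No profitable deviation — NE.
(a3, b2): Agent 1 can switch to a4 (5.2 → 5.5). Not NE.
(a3, b3): Agent 1 can switch to a1 (0.6 → 3.3). Not NE.
(a3, b4): Agent 1 can switch to a1 (1.3 → 6). Not NE.
(a4, b1): Agent 1 can switch to a1 (4.3 → 5.1). Not NE.
(a4, b2): Agent 2 can switch to b1 (5 → 5.9). Not NE.
(The remaining 2 profiles each have a profitable deviation by the same check.)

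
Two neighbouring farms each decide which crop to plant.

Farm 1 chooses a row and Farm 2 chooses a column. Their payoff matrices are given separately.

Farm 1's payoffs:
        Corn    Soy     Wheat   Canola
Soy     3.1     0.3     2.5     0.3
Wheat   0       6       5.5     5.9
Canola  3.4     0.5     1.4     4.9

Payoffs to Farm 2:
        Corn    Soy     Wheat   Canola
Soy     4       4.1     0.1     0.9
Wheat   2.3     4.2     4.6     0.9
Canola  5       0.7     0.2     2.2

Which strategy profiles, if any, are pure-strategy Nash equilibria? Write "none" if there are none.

(Wheat, Wheat), (Canola, Corn)

(Soy, Corn): Farm 1 can switch to Canola (3.1 → 3.4). Not NE.
(Soy, Soy): Farm 1 can switch to Wheat (0.3 → 6). Not NE.
(Soy, Wheat): Farm 1 can switch to Wheat (2.5 → 5.5). Not NE.
(Soy, Canola): Farm 1 can switch to Wheat (0.3 → 5.9). Not NE.
(Wheat, Corn): Farm 1 can switch to Soy (0 → 3.1). Not NE.
(Wheat, Soy): Farm 2 can switch to Wheat (4.2 → 4.6). Not NE.
(Wheat, Wheat): Farm 1 gets 5.5, best alternative 2.5; Farm 2 gets 4.6, best alternative 4.2. No profitable deviation — NE.
(Wheat, Canola): Farm 2 can switch to Corn (0.9 → 2.3). Not NE.
(Canola, Corn): Farm 1 gets 3.4, best alternative 3.1; Farm 2 gets 5, best alternative 2.2. No profitable deviation — NE.
(Canola, Soy): Farm 1 can switch to Wheat (0.5 → 6). Not NE.
(The remaining 2 profiles each have a profitable deviation by the same check.)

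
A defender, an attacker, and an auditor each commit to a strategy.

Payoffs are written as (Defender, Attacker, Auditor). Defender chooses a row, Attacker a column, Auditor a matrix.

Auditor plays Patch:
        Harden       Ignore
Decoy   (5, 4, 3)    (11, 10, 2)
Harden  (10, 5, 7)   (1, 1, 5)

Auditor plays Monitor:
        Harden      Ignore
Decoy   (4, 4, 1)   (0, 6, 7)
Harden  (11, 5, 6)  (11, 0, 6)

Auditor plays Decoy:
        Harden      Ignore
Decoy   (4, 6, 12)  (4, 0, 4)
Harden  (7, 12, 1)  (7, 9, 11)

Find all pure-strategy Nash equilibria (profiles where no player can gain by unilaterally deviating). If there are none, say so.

(Harden, Harden, Patch)

Mark each player's best response to every combination of opponents' strategies; a profile where every player is best-responding is a pure Nash equilibrium.
Defender against (Harden, Patch): payoffs 5, 10 → best response Harden.
Defender against (Harden, Monitor): payoffs 4, 11 → best response Harden.
Defender against (Harden, Decoy): payoffs 4, 7 → best response Harden.
Defender against (Ignore, Patch): payoffs 11, 1 → best response Decoy.
Defender against (Ignore, Monitor): payoffs 0, 11 → best response Harden.
Defender against (Ignore, Decoy): payoffs 4, 7 → best response Harden.
Attacker against (Decoy, Patch): payoffs 4, 10 → best response Ignore.
Attacker against (Decoy, Monitor): payoffs 4, 6 → best response Ignore.
Attacker against (Decoy, Decoy): payoffs 6, 0 → best response Harden.
Attacker against (Harden, Patch): payoffs 5, 1 → best response Harden.
Attacker against (Harden, Monitor): payoffs 5, 0 → best response Harden.
Attacker against (Harden, Decoy): payoffs 12, 9 → best response Harden.
Auditor against (Decoy, Harden): payoffs 3, 1, 12 → best response Decoy.
Auditor against (Decoy, Ignore): payoffs 2, 7, 4 → best response Monitor.
Auditor against (Harden, Harden): payoffs 7, 6, 1 → best response Patch.
Auditor against (Harden, Ignore): payoffs 5, 6, 11 → best response Decoy.
Mutual best responses: (Harden, Harden, Patch).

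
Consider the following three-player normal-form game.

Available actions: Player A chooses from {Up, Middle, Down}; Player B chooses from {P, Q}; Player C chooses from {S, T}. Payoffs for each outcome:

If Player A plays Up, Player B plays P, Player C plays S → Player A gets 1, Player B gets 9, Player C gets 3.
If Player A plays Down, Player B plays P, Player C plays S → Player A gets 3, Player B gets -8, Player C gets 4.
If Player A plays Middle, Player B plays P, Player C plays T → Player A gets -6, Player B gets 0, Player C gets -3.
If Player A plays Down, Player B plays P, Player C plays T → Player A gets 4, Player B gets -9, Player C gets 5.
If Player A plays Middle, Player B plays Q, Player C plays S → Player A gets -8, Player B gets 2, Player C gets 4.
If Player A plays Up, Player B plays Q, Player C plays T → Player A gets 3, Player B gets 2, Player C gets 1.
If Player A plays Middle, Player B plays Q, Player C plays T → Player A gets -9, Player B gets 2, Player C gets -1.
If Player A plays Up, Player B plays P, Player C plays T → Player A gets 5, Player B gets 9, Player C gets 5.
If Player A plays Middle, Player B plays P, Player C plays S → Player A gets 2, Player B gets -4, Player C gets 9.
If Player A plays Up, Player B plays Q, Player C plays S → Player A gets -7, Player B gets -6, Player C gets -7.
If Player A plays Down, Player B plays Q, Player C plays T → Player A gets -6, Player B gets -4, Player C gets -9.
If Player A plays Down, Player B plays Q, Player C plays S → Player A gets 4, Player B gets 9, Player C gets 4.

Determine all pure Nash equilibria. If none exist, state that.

(Up, P, S): Player A can switch to Middle (1 → 2). Not NE.
(Up, P, T): Player A gets 5, best alternative 4; Player B gets 9, best alternative 2; Player C gets 5, best alternative 3. No profitable deviation — NE.
(Up, Q, S): Player A can switch to Down (-7 → 4). Not NE.
(Up, Q, T): Player B can switch to P (2 → 9). Not NE.
(Middle, P, S): Player A can switch to Down (2 → 3). Not NE.
(Middle, P, T): Player A can switch to Up (-6 → 5). Not NE.
(Middle, Q, S): Player A can switch to Up (-8 → -7). Not NE.
(Middle, Q, T): Player A can switch to Up (-9 → 3). Not NE.
(Down, P, S): Player B can switch to Q (-8 → 9). Not NE.
(Down, P, T): Player A can switch to Up (4 → 5). Not NE.
(Down, Q, S): Player A gets 4, best alternative -7; Player B gets 9, best alternative -8; Player C gets 4, best alternative -9. No profitable deviation — NE.
(Down, Q, T): Player A can switch to Up (-6 → 3). Not NE.

Pure-strategy Nash equilibria: (Up, P, T) and (Down, Q, S)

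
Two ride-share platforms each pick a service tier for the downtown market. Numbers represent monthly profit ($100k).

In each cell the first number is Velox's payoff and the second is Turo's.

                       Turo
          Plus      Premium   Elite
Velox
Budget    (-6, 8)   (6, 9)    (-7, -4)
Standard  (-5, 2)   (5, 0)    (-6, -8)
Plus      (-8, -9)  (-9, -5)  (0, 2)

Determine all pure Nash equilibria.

(Budget, Plus): Velox can switch to Standard (-6 → -5). Not NE.
(Budget, Premium): Velox gets 6, best alternative 5; Turo gets 9, best alternative 8. No profitable deviation — NE.
(Budget, Elite): Velox can switch to Standard (-7 → -6). Not NE.
(Standard, Plus): Velox gets -5, best alternative -6; Turo gets 2, best alternative 0. No profitable deviation — NE.
(Standard, Premium): Velox can switch to Budget (5 → 6). Not NE.
(Standard, Elite): Velox can switch to Plus (-6 → 0). Not NE.
(Plus, Plus): Velox can switch to Budget (-8 → -6). Not NE.
(Plus, Premium): Velox can switch to Budget (-9 → 6). Not NE.
(Plus, Elite): Velox gets 0, best alternative -6; Turo gets 2, best alternative -5. No profitable deviation — NE.

Pure-strategy Nash equilibria: (Budget, Premium); (Standard, Plus); (Plus, Elite)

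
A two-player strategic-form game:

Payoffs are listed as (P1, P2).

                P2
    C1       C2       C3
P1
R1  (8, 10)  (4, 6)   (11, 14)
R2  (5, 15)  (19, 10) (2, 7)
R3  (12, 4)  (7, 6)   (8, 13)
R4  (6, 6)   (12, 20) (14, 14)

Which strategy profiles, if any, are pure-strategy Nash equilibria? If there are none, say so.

none

(R1, C1): P1 can switch to R3 (8 → 12). Not NE.
(R1, C2): P1 can switch to R2 (4 → 19). Not NE.
(R1, C3): P1 can switch to R4 (11 → 14). Not NE.
(R2, C1): P1 can switch to R1 (5 → 8). Not NE.
(R2, C2): P2 can switch to C1 (10 → 15). Not NE.
(R2, C3): P1 can switch to R1 (2 → 11). Not NE.
(R3, C1): P2 can switch to C2 (4 → 6). Not NE.
(R3, C2): P1 can switch to R2 (7 → 19). Not NE.
(R3, C3): P1 can switch to R1 (8 → 11). Not NE.
(R4, C1): P1 can switch to R1 (6 → 8). Not NE.
(The remaining 2 profiles each have a profitable deviation by the same check.)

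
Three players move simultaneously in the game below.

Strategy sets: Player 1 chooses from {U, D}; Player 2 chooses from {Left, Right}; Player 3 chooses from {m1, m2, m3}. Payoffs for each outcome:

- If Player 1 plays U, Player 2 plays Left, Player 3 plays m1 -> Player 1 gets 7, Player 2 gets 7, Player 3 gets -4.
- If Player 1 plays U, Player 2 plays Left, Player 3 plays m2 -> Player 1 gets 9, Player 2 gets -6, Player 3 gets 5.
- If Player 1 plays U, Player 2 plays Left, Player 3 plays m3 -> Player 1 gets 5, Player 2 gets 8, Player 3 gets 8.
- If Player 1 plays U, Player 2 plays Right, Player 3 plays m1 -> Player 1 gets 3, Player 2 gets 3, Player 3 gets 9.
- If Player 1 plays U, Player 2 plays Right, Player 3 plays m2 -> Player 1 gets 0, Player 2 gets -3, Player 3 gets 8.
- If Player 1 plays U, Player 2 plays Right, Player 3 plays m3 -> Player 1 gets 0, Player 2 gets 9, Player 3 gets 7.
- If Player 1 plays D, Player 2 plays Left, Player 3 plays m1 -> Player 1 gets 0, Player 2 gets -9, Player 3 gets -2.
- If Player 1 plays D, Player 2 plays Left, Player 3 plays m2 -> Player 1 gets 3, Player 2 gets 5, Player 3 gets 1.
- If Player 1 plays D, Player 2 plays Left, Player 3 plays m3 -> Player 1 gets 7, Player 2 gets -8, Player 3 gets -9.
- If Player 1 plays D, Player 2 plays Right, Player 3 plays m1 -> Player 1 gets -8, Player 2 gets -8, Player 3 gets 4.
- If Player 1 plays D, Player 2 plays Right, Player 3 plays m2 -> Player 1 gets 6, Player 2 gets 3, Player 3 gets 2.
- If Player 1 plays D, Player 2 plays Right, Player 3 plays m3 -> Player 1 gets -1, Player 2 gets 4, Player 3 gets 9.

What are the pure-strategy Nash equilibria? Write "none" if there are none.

For each strategy profile, look for a profitable unilateral deviation.
(U, Left, m1): Player 3 can switch to m2 (-4 → 5). Not NE.
(U, Left, m2): Player 2 can switch to Right (-6 → -3). Not NE.
(U, Left, m3): Player 1 can switch to D (5 → 7). Not NE.
(U, Right, m1): Player 2 can switch to Left (3 → 7). Not NE.
(U, Right, m2): Player 1 can switch to D (0 → 6). Not NE.
(U, Right, m3): Player 3 can switch to m1 (7 → 9). Not NE.
(The remaining 6 profiles each have a profitable deviation by the same check.)

none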